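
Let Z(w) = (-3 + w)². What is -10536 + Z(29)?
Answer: -9860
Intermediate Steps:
-10536 + Z(29) = -10536 + (-3 + 29)² = -10536 + 26² = -10536 + 676 = -9860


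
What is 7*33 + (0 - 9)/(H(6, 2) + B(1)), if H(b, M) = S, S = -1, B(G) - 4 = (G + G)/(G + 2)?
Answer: 2514/11 ≈ 228.55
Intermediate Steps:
B(G) = 4 + 2*G/(2 + G) (B(G) = 4 + (G + G)/(G + 2) = 4 + (2*G)/(2 + G) = 4 + 2*G/(2 + G))
H(b, M) = -1
7*33 + (0 - 9)/(H(6, 2) + B(1)) = 7*33 + (0 - 9)/(-1 + 2*(4 + 3*1)/(2 + 1)) = 231 - 9/(-1 + 2*(4 + 3)/3) = 231 - 9/(-1 + 2*(⅓)*7) = 231 - 9/(-1 + 14/3) = 231 - 9/11/3 = 231 - 9*3/11 = 231 - 27/11 = 2514/11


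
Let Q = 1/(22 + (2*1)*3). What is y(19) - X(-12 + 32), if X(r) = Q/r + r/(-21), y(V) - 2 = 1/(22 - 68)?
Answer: 113171/38640 ≈ 2.9289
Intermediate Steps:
y(V) = 91/46 (y(V) = 2 + 1/(22 - 68) = 2 + 1/(-46) = 2 - 1/46 = 91/46)
Q = 1/28 (Q = 1/(22 + 2*3) = 1/(22 + 6) = 1/28 ≈ 0.035714)
X(r) = -r/21 + 1/(28*r) (X(r) = 1/(28*r) + r/(-21) = 1/(28*r) + r*(-1/21) = 1/(28*r) - r/21 = -r/21 + 1/(28*r))
y(19) - X(-12 + 32) = 91/46 - (-(-12 + 32)/21 + 1/(28*(-12 + 32))) = 91/46 - (-1/21*20 + (1/28)/20) = 91/46 - (-20/21 + (1/28)*(1/20)) = 91/46 - (-20/21 + 1/560) = 91/46 - 1*(-1597/1680) = 91/46 + 1597/1680 = 113171/38640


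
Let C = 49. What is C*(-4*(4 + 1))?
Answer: -980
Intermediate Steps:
C*(-4*(4 + 1)) = 49*(-4*(4 + 1)) = 49*(-4*5) = 49*(-20) = -980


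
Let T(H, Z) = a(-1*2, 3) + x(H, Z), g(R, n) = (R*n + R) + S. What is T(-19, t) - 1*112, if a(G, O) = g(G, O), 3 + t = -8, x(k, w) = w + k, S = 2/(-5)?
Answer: -752/5 ≈ -150.40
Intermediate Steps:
S = -2/5 (S = 2*(-1/5) = -2/5 ≈ -0.40000)
x(k, w) = k + w
t = -11 (t = -3 - 8 = -11)
g(R, n) = -2/5 + R + R*n (g(R, n) = (R*n + R) - 2/5 = (R + R*n) - 2/5 = -2/5 + R + R*n)
a(G, O) = -2/5 + G + G*O
T(H, Z) = -42/5 + H + Z (T(H, Z) = (-2/5 - 1*2 - 1*2*3) + (H + Z) = (-2/5 - 2 - 2*3) + (H + Z) = (-2/5 - 2 - 6) + (H + Z) = -42/5 + (H + Z) = -42/5 + H + Z)
T(-19, t) - 1*112 = (-42/5 - 19 - 11) - 1*112 = -192/5 - 112 = -752/5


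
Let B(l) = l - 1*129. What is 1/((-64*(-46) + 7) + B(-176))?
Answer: 1/2646 ≈ 0.00037793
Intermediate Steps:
B(l) = -129 + l (B(l) = l - 129 = -129 + l)
1/((-64*(-46) + 7) + B(-176)) = 1/((-64*(-46) + 7) + (-129 - 176)) = 1/((2944 + 7) - 305) = 1/(2951 - 305) = 1/2646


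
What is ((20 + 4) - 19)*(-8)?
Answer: -40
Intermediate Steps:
((20 + 4) - 19)*(-8) = (24 - 19)*(-8) = 5*(-8) = -40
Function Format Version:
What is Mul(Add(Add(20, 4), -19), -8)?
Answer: -40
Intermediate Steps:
Mul(Add(Add(20, 4), -19), -8) = Mul(Add(24, -19), -8) = Mul(5, -8) = -40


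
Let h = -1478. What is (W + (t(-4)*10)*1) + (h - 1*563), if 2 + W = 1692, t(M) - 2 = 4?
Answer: -291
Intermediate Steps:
t(M) = 6 (t(M) = 2 + 4 = 6)
W = 1690 (W = -2 + 1692 = 1690)
(W + (t(-4)*10)*1) + (h - 1*563) = (1690 + (6*10)*1) + (-1478 - 1*563) = (1690 + 60*1) + (-1478 - 563) = (1690 + 60) - 2041 = 1750 - 2041 = -291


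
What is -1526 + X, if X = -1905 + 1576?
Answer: -1855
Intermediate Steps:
X = -329
-1526 + X = -1526 - 329 = -1855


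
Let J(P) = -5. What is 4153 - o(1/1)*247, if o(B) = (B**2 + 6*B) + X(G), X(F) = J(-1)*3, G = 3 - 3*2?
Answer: 6129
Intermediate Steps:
G = -3 (G = 3 - 6 = -3)
X(F) = -15 (X(F) = -5*3 = -15)
o(B) = -15 + B**2 + 6*B (o(B) = (B**2 + 6*B) - 15 = -15 + B**2 + 6*B)
4153 - o(1/1)*247 = 4153 - (-15 + (1/1)**2 + 6/1)*247 = 4153 - (-15 + 1**2 + 6*1)*247 = 4153 - (-15 + 1 + 6)*247 = 4153 - (-8)*247 = 4153 - 1*(-1976) = 4153 + 1976 = 6129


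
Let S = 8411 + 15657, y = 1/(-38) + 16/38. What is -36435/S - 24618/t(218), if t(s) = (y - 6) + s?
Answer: -22809295797/194252828 ≈ -117.42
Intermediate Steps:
y = 15/38 (y = 1*(-1/38) + 16*(1/38) = -1/38 + 8/19 = 15/38 ≈ 0.39474)
S = 24068
t(s) = -213/38 + s (t(s) = (15/38 - 6) + s = -213/38 + s)
-36435/S - 24618/t(218) = -36435/24068 - 24618/(-213/38 + 218) = -36435*1/24068 - 24618/8071/38 = -36435/24068 - 24618*38/8071 = -36435/24068 - 935484/8071 = -22809295797/194252828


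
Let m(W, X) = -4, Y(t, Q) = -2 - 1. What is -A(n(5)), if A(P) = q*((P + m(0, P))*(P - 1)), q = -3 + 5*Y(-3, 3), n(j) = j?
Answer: 72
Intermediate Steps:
Y(t, Q) = -3
q = -18 (q = -3 + 5*(-3) = -3 - 15 = -18)
A(P) = -18*(-1 + P)*(-4 + P) (A(P) = -18*(P - 4)*(P - 1) = -18*(-4 + P)*(-1 + P) = -18*(-1 + P)*(-4 + P))
-A(n(5)) = -(-72 - 18*5**2 + 90*5) = -(-72 - 18*25 + 450) = -(-72 - 450 + 450) = -1*(-72) = 72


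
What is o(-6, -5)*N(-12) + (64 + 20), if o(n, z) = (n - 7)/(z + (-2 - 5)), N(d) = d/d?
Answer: 1021/12 ≈ 85.083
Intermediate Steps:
N(d) = 1
o(n, z) = (-7 + n)/(-7 + z) (o(n, z) = (-7 + n)/(z - 7) = (-7 + n)/(-7 + z))
o(-6, -5)*N(-12) + (64 + 20) = ((-7 - 6)/(-7 - 5))*1 + (64 + 20) = (-13/(-12))*1 + 84 = -1/12*(-13)*1 + 84 = (13/12)*1 + 84 = 13/12 + 84 = 1021/12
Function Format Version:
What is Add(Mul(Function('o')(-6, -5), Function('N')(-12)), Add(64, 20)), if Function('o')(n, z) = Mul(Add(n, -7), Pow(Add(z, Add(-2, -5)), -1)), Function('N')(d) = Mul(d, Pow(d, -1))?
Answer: Rational(1021, 12) ≈ 85.083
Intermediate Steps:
Function('N')(d) = 1
Function('o')(n, z) = Mul(Pow(Add(-7, z), -1), Add(-7, n)) (Function('o')(n, z) = Mul(Add(-7, n), Pow(Add(z, -7), -1)) = Mul(Add(-7, n), Pow(Add(-7, z), -1)) = Mul(Pow(Add(-7, z), -1), Add(-7, n)))
Add(Mul(Function('o')(-6, -5), Function('N')(-12)), Add(64, 20)) = Add(Mul(Mul(Pow(Add(-7, -5), -1), Add(-7, -6)), 1), Add(64, 20)) = Add(Mul(Mul(Pow(-12, -1), -13), 1), 84) = Add(Mul(Mul(Rational(-1, 12), -13), 1), 84) = Add(Mul(Rational(13, 12), 1), 84) = Add(Rational(13, 12), 84) = Rational(1021, 12)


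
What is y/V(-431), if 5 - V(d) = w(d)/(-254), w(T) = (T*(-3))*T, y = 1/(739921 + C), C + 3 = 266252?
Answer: -127/279721800105 ≈ -4.5402e-10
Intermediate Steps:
C = 266249 (C = -3 + 266252 = 266249)
y = 1/1006170 (y = 1/(739921 + 266249) = 1/1006170 ≈ 9.9387e-7)
w(T) = -3*T**2 (w(T) = (-3*T)*T = -3*T**2)
V(d) = 5 - 3*d**2/254 (V(d) = 5 - (-3*d**2)/(-254) = 5 - (-3*d**2)*(-1)/254 = 5 - 3*d**2/254)
y/V(-431) = 1/(1006170*(5 - 3/254*(-431)**2)) = 1/(1006170*(5 - 3/254*185761)) = 1/(1006170*(5 - 557283/254)) = 1/(1006170*(-556013/254)) = (1/1006170)*(-254/556013) = -127/279721800105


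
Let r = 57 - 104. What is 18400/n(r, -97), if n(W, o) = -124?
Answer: -4600/31 ≈ -148.39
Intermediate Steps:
r = -47
18400/n(r, -97) = 18400/(-124) = 18400*(-1/124) = -4600/31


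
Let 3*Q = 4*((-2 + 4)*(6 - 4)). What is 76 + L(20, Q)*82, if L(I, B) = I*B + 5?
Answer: 27698/3 ≈ 9232.7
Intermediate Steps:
Q = 16/3 (Q = (4*((-2 + 4)*(6 - 4)))/3 = (4*(2*2))/3 = (4*4)/3 = (⅓)*16 = 16/3 ≈ 5.3333)
L(I, B) = 5 + B*I (L(I, B) = B*I + 5 = 5 + B*I)
76 + L(20, Q)*82 = 76 + (5 + (16/3)*20)*82 = 76 + (5 + 320/3)*82 = 76 + (335/3)*82 = 76 + 27470/3 = 27698/3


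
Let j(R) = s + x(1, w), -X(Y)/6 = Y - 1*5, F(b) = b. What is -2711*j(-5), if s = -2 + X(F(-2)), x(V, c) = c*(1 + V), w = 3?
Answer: -124706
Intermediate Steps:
X(Y) = 30 - 6*Y (X(Y) = -6*(Y - 1*5) = -6*(Y - 5) = -6*(-5 + Y) = 30 - 6*Y)
s = 40 (s = -2 + (30 - 6*(-2)) = -2 + (30 + 12) = -2 + 42 = 40)
j(R) = 46 (j(R) = 40 + 3*(1 + 1) = 40 + 3*2 = 40 + 6 = 46)
-2711*j(-5) = -2711*46 = -124706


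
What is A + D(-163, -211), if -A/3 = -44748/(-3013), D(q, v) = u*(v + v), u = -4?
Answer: 4951700/3013 ≈ 1643.4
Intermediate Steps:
D(q, v) = -8*v (D(q, v) = -4*(v + v) = -8*v)
A = -134244/3013 (A = -(-134244)/(-3013) = -(-134244)*(-1)/3013 = -3*44748/3013 = -134244/3013 ≈ -44.555)
A + D(-163, -211) = -134244/3013 - 8*(-211) = -134244/3013 + 1688 = 4951700/3013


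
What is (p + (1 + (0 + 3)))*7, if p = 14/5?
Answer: 238/5 ≈ 47.600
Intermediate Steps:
p = 14/5 (p = 14*(⅕) = 14/5 ≈ 2.8000)
(p + (1 + (0 + 3)))*7 = (14/5 + (1 + (0 + 3)))*7 = (14/5 + (1 + 3))*7 = (14/5 + 4)*7 = (34/5)*7 = 238/5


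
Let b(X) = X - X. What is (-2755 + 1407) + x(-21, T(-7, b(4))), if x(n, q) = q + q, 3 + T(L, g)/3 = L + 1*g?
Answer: -1408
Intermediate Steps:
b(X) = 0
T(L, g) = -9 + 3*L + 3*g (T(L, g) = -9 + 3*(L + 1*g) = -9 + 3*(L + g) = -9 + (3*L + 3*g) = -9 + 3*L + 3*g)
x(n, q) = 2*q
(-2755 + 1407) + x(-21, T(-7, b(4))) = (-2755 + 1407) + 2*(-9 + 3*(-7) + 3*0) = -1348 + 2*(-9 - 21 + 0) = -1348 + 2*(-30) = -1348 - 60 = -1408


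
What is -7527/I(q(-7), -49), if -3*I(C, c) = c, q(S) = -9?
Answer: -22581/49 ≈ -460.84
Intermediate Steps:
I(C, c) = -c/3
-7527/I(q(-7), -49) = -7527/((-⅓*(-49))) = -7527/49/3 = -7527*3/49 = -22581/49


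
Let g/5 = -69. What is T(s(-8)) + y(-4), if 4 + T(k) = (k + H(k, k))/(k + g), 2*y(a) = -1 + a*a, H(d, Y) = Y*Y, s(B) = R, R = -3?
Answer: 101/29 ≈ 3.4828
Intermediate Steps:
s(B) = -3
g = -345 (g = 5*(-69) = -345)
H(d, Y) = Y**2
y(a) = -1/2 + a**2/2 (y(a) = (-1 + a*a)/2 = (-1 + a**2)/2 = -1/2 + a**2/2)
T(k) = -4 + (k + k**2)/(-345 + k) (T(k) = -4 + (k + k**2)/(k - 345) = -4 + (k + k**2)/(-345 + k))
T(s(-8)) + y(-4) = (1380 + (-3)**2 - 3*(-3))/(-345 - 3) + (-1/2 + (1/2)*(-4)**2) = (1380 + 9 + 9)/(-348) + (-1/2 + (1/2)*16) = -1/348*1398 + (-1/2 + 8) = -233/58 + 15/2 = 101/29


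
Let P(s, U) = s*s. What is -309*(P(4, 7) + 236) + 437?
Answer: -77431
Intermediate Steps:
P(s, U) = s²
-309*(P(4, 7) + 236) + 437 = -309*(4² + 236) + 437 = -309*(16 + 236) + 437 = -309*252 + 437 = -77868 + 437 = -77431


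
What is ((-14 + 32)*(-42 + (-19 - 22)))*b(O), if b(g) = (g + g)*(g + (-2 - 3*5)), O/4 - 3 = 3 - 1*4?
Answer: 215136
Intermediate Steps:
O = 8 (O = 12 + 4*(3 - 1*4) = 12 + 4*(3 - 4) = 12 + 4*(-1) = 12 - 4 = 8)
b(g) = 2*g*(-17 + g) (b(g) = (2*g)*(g + (-2 - 15)) = (2*g)*(g - 17) = (2*g)*(-17 + g) = 2*g*(-17 + g))
((-14 + 32)*(-42 + (-19 - 22)))*b(O) = ((-14 + 32)*(-42 + (-19 - 22)))*(2*8*(-17 + 8)) = (18*(-42 - 41))*(2*8*(-9)) = (18*(-83))*(-144) = -1494*(-144) = 215136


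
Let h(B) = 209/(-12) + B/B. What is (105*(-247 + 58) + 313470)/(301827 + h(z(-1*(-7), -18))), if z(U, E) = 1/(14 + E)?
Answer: 3523500/3621727 ≈ 0.97288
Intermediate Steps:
h(B) = -197/12 (h(B) = 209*(-1/12) + 1 = -209/12 + 1 = -197/12)
(105*(-247 + 58) + 313470)/(301827 + h(z(-1*(-7), -18))) = (105*(-247 + 58) + 313470)/(301827 - 197/12) = (105*(-189) + 313470)/(3621727/12) = (-19845 + 313470)*(12/3621727) = 293625*(12/3621727) = 3523500/3621727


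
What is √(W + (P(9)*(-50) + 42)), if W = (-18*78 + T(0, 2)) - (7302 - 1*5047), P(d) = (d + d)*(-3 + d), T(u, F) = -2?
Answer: I*√9019 ≈ 94.968*I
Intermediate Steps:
P(d) = 2*d*(-3 + d) (P(d) = (2*d)*(-3 + d) = 2*d*(-3 + d))
W = -3661 (W = (-18*78 - 2) - (7302 - 1*5047) = (-1404 - 2) - (7302 - 5047) = -1406 - 1*2255 = -1406 - 2255 = -3661)
√(W + (P(9)*(-50) + 42)) = √(-3661 + ((2*9*(-3 + 9))*(-50) + 42)) = √(-3661 + ((2*9*6)*(-50) + 42)) = √(-3661 + (108*(-50) + 42)) = √(-3661 + (-5400 + 42)) = √(-3661 - 5358) = √(-9019) = I*√9019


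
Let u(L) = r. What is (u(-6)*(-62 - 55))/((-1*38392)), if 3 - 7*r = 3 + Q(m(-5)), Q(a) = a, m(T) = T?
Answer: 585/268744 ≈ 0.0021768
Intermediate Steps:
r = 5/7 (r = 3/7 - (3 - 5)/7 = 3/7 - ⅐*(-2) = 3/7 + 2/7 = 5/7 ≈ 0.71429)
u(L) = 5/7
(u(-6)*(-62 - 55))/((-1*38392)) = (5*(-62 - 55)/7)/((-1*38392)) = ((5/7)*(-117))/(-38392) = -585/7*(-1/38392) = 585/268744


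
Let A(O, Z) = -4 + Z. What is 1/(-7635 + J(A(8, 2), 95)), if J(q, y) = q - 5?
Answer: -1/7642 ≈ -0.00013086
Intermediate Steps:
J(q, y) = -5 + q
1/(-7635 + J(A(8, 2), 95)) = 1/(-7635 + (-5 + (-4 + 2))) = 1/(-7635 + (-5 - 2)) = 1/(-7635 - 7) = 1/(-7642) = -1/7642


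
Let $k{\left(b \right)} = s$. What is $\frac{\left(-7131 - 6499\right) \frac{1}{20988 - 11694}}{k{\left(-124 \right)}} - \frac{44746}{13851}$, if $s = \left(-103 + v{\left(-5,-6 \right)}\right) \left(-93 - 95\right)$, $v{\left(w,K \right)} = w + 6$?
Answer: $- \frac{9426594499}{2917907064} \approx -3.2306$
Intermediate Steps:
$v{\left(w,K \right)} = 6 + w$
$s = 19176$ ($s = \left(-103 + \left(6 - 5\right)\right) \left(-93 - 95\right) = \left(-103 + 1\right) \left(-188\right) = \left(-102\right) \left(-188\right) = 19176$)
$k{\left(b \right)} = 19176$
$\frac{\left(-7131 - 6499\right) \frac{1}{20988 - 11694}}{k{\left(-124 \right)}} - \frac{44746}{13851} = \frac{\left(-7131 - 6499\right) \frac{1}{20988 - 11694}}{19176} - \frac{44746}{13851} = - \frac{13630}{9294} \cdot \frac{1}{19176} - \frac{44746}{13851} = \left(-13630\right) \frac{1}{9294} \cdot \frac{1}{19176} - \frac{44746}{13851} = \left(- \frac{6815}{4647}\right) \frac{1}{19176} - \frac{44746}{13851} = - \frac{145}{1895976} - \frac{44746}{13851} = - \frac{9426594499}{2917907064}$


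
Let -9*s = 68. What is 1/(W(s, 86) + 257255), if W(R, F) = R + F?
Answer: 9/2316001 ≈ 3.8860e-6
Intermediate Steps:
s = -68/9 (s = -1/9*68 = -68/9 ≈ -7.5556)
W(R, F) = F + R
1/(W(s, 86) + 257255) = 1/((86 - 68/9) + 257255) = 1/(706/9 + 257255) = 1/(2316001/9) = 9/2316001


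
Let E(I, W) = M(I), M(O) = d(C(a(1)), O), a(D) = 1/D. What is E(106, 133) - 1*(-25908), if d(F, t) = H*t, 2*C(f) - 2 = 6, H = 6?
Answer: 26544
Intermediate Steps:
C(f) = 4 (C(f) = 1 + (½)*6 = 1 + 3 = 4)
d(F, t) = 6*t
M(O) = 6*O
E(I, W) = 6*I
E(106, 133) - 1*(-25908) = 6*106 - 1*(-25908) = 636 + 25908 = 26544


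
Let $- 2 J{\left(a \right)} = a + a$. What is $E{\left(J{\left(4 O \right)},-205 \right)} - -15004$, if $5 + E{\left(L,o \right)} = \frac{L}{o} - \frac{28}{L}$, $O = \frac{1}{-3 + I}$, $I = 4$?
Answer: $\frac{3076234}{205} \approx 15006.0$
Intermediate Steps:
$O = 1$ ($O = \frac{1}{-3 + 4} = 1^{-1} = 1$)
$J{\left(a \right)} = - a$ ($J{\left(a \right)} = - \frac{a + a}{2} = - \frac{2 a}{2} = - a$)
$E{\left(L,o \right)} = -5 - \frac{28}{L} + \frac{L}{o}$ ($E{\left(L,o \right)} = -5 + \left(\frac{L}{o} - \frac{28}{L}\right) = -5 + \left(- \frac{28}{L} + \frac{L}{o}\right) = -5 - \frac{28}{L} + \frac{L}{o}$)
$E{\left(J{\left(4 O \right)},-205 \right)} - -15004 = \left(-5 - \frac{28}{\left(-1\right) 4 \cdot 1} + \frac{\left(-1\right) 4 \cdot 1}{-205}\right) - -15004 = \left(-5 - \frac{28}{\left(-1\right) 4} + \left(-1\right) 4 \left(- \frac{1}{205}\right)\right) + 15004 = \left(-5 - \frac{28}{-4} - - \frac{4}{205}\right) + 15004 = \left(-5 - -7 + \frac{4}{205}\right) + 15004 = \left(-5 + 7 + \frac{4}{205}\right) + 15004 = \frac{414}{205} + 15004 = \frac{3076234}{205}$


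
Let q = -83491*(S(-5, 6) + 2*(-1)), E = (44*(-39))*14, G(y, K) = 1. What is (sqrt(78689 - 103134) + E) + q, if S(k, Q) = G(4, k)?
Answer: 59467 + I*sqrt(24445) ≈ 59467.0 + 156.35*I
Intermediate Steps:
S(k, Q) = 1
E = -24024 (E = -1716*14 = -24024)
q = 83491 (q = -83491*(1 + 2*(-1)) = -83491*(1 - 2) = -83491*(-1) = 83491)
(sqrt(78689 - 103134) + E) + q = (sqrt(78689 - 103134) - 24024) + 83491 = (sqrt(-24445) - 24024) + 83491 = (I*sqrt(24445) - 24024) + 83491 = (-24024 + I*sqrt(24445)) + 83491 = 59467 + I*sqrt(24445)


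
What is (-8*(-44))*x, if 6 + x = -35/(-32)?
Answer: -1727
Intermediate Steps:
x = -157/32 (x = -6 - 35/(-32) = -6 - 35*(-1/32) = -6 + 35/32 = -157/32 ≈ -4.9063)
(-8*(-44))*x = -8*(-44)*(-157/32) = 352*(-157/32) = -1727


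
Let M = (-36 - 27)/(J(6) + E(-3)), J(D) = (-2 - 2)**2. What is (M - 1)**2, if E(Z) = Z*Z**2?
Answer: 2704/121 ≈ 22.347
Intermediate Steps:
J(D) = 16 (J(D) = (-4)**2 = 16)
E(Z) = Z**3
M = 63/11 (M = (-36 - 27)/(16 + (-3)**3) = -63/(16 - 27) = -63/(-11) = -63*(-1/11) = 63/11 ≈ 5.7273)
(M - 1)**2 = (63/11 - 1)**2 = (52/11)**2 = 2704/121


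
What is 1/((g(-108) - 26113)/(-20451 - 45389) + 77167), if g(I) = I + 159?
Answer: 32920/2540350671 ≈ 1.2959e-5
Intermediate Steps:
g(I) = 159 + I
1/((g(-108) - 26113)/(-20451 - 45389) + 77167) = 1/(((159 - 108) - 26113)/(-20451 - 45389) + 77167) = 1/((51 - 26113)/(-65840) + 77167) = 1/(-26062*(-1/65840) + 77167) = 1/(13031/32920 + 77167) = 1/(2540350671/32920) = 32920/2540350671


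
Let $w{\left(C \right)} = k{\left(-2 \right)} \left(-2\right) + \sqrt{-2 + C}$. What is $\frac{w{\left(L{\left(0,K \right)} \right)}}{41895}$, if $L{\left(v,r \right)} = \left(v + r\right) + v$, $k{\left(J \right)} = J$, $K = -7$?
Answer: $\frac{4}{41895} + \frac{i}{13965} \approx 9.5477 \cdot 10^{-5} + 7.1608 \cdot 10^{-5} i$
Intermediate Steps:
$L{\left(v,r \right)} = r + 2 v$ ($L{\left(v,r \right)} = \left(r + v\right) + v = r + 2 v$)
$w{\left(C \right)} = 4 + \sqrt{-2 + C}$ ($w{\left(C \right)} = \left(-2\right) \left(-2\right) + \sqrt{-2 + C} = 4 + \sqrt{-2 + C}$)
$\frac{w{\left(L{\left(0,K \right)} \right)}}{41895} = \frac{4 + \sqrt{-2 + \left(-7 + 2 \cdot 0\right)}}{41895} = \left(4 + \sqrt{-2 + \left(-7 + 0\right)}\right) \frac{1}{41895} = \left(4 + \sqrt{-2 - 7}\right) \frac{1}{41895} = \left(4 + \sqrt{-9}\right) \frac{1}{41895} = \left(4 + 3 i\right) \frac{1}{41895} = \frac{4}{41895} + \frac{i}{13965}$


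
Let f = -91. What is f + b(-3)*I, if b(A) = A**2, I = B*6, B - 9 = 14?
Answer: 1151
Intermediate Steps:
B = 23 (B = 9 + 14 = 23)
I = 138 (I = 23*6 = 138)
f + b(-3)*I = -91 + (-3)**2*138 = -91 + 9*138 = -91 + 1242 = 1151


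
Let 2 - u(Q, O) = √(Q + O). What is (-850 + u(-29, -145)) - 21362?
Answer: -22210 - I*√174 ≈ -22210.0 - 13.191*I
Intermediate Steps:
u(Q, O) = 2 - √(O + Q) (u(Q, O) = 2 - √(Q + O) = 2 - √(O + Q))
(-850 + u(-29, -145)) - 21362 = (-850 + (2 - √(-145 - 29))) - 21362 = (-850 + (2 - √(-174))) - 21362 = (-850 + (2 - I*√174)) - 21362 = (-848 - I*√174) - 21362 = -22210 - I*√174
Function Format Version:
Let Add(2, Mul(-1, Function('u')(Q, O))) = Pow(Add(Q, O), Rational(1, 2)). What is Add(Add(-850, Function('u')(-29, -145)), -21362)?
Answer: Add(-22210, Mul(-1, I, Pow(174, Rational(1, 2)))) ≈ Add(-22210., Mul(-13.191, I))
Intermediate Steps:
Function('u')(Q, O) = Add(2, Mul(-1, Pow(Add(O, Q), Rational(1, 2)))) (Function('u')(Q, O) = Add(2, Mul(-1, Pow(Add(Q, O), Rational(1, 2)))) = Add(2, Mul(-1, Pow(Add(O, Q), Rational(1, 2)))))
Add(Add(-850, Function('u')(-29, -145)), -21362) = Add(Add(-850, Add(2, Mul(-1, Pow(Add(-145, -29), Rational(1, 2))))), -21362) = Add(Add(-850, Add(2, Mul(-1, Pow(-174, Rational(1, 2))))), -21362) = Add(Add(-850, Add(2, Mul(-1, Mul(I, Pow(174, Rational(1, 2)))))), -21362) = Add(Add(-850, Add(2, Mul(-1, I, Pow(174, Rational(1, 2))))), -21362) = Add(Add(-848, Mul(-1, I, Pow(174, Rational(1, 2)))), -21362) = Add(-22210, Mul(-1, I, Pow(174, Rational(1, 2))))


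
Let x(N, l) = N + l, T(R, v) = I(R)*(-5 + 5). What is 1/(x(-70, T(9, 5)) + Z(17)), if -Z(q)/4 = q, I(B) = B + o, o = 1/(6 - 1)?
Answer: -1/138 ≈ -0.0072464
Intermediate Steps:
o = 1/5 ≈ 0.20000
I(B) = 1/5 + B (I(B) = B + 1/5 = 1/5 + B)
T(R, v) = 0 (T(R, v) = (1/5 + R)*(-5 + 5) = (1/5 + R)*0 = 0)
Z(q) = -4*q
1/(x(-70, T(9, 5)) + Z(17)) = 1/((-70 + 0) - 4*17) = 1/(-70 - 68) = 1/(-138) = -1/138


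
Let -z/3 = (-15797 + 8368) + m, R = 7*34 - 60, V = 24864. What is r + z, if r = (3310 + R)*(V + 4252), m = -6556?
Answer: 101598563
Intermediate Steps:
R = 178 (R = 238 - 60 = 178)
z = 41955 (z = -3*((-15797 + 8368) - 6556) = -3*(-7429 - 6556) = -3*(-13985) = 41955)
r = 101556608 (r = (3310 + 178)*(24864 + 4252) = 3488*29116 = 101556608)
r + z = 101556608 + 41955 = 101598563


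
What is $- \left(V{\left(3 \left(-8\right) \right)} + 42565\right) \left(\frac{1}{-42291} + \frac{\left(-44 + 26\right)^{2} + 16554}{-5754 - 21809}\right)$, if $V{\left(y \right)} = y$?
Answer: $\frac{30366406510001}{1165666833} \approx 26051.0$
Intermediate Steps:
$- \left(V{\left(3 \left(-8\right) \right)} + 42565\right) \left(\frac{1}{-42291} + \frac{\left(-44 + 26\right)^{2} + 16554}{-5754 - 21809}\right) = - \left(3 \left(-8\right) + 42565\right) \left(\frac{1}{-42291} + \frac{\left(-44 + 26\right)^{2} + 16554}{-5754 - 21809}\right) = - \left(-24 + 42565\right) \left(- \frac{1}{42291} + \frac{\left(-18\right)^{2} + 16554}{-27563}\right) = - 42541 \left(- \frac{1}{42291} + \left(324 + 16554\right) \left(- \frac{1}{27563}\right)\right) = - 42541 \left(- \frac{1}{42291} + 16878 \left(- \frac{1}{27563}\right)\right) = - 42541 \left(- \frac{1}{42291} - \frac{16878}{27563}\right) = - \frac{42541 \left(-713815061\right)}{1165666833} = \left(-1\right) \left(- \frac{30366406510001}{1165666833}\right) = \frac{30366406510001}{1165666833}$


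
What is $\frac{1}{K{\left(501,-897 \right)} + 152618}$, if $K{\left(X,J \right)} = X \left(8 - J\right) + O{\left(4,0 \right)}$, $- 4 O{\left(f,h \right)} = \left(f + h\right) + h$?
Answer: $\frac{1}{606022} \approx 1.6501 \cdot 10^{-6}$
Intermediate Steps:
$O{\left(f,h \right)} = - \frac{h}{2} - \frac{f}{4}$ ($O{\left(f,h \right)} = - \frac{\left(f + h\right) + h}{4} = - \frac{f + 2 h}{4} = - \frac{h}{2} - \frac{f}{4}$)
$K{\left(X,J \right)} = -1 + X \left(8 - J\right)$ ($K{\left(X,J \right)} = X \left(8 - J\right) - 1 = -1 + X \left(8 - J\right)$)
$\frac{1}{K{\left(501,-897 \right)} + 152618} = \frac{1}{\left(-1 + 8 \cdot 501 - \left(-897\right) 501\right) + 152618} = \frac{1}{\left(-1 + 4008 + 449397\right) + 152618} = \frac{1}{453404 + 152618} = \frac{1}{606022}$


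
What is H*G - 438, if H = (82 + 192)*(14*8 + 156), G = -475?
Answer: -34880638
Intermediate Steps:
H = 73432 (H = 274*(112 + 156) = 274*268 = 73432)
H*G - 438 = 73432*(-475) - 438 = -34880200 - 438 = -34880638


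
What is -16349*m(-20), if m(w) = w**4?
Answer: -2615840000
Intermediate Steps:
-16349*m(-20) = -16349*(-20)**4 = -16349*160000 = -2615840000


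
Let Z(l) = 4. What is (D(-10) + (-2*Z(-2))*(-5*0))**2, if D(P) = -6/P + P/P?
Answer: 64/25 ≈ 2.5600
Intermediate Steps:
D(P) = 1 - 6/P (D(P) = -6/P + 1 = 1 - 6/P)
(D(-10) + (-2*Z(-2))*(-5*0))**2 = ((-6 - 10)/(-10) + (-2*4)*(-5*0))**2 = (-1/10*(-16) - 8*0)**2 = (8/5 + 0)**2 = (8/5)**2 = 64/25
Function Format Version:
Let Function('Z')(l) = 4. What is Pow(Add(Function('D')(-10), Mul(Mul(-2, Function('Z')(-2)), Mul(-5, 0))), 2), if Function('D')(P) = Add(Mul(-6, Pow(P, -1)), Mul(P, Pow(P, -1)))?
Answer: Rational(64, 25) ≈ 2.5600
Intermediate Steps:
Function('D')(P) = Add(1, Mul(-6, Pow(P, -1))) (Function('D')(P) = Add(Mul(-6, Pow(P, -1)), 1) = Add(1, Mul(-6, Pow(P, -1))))
Pow(Add(Function('D')(-10), Mul(Mul(-2, Function('Z')(-2)), Mul(-5, 0))), 2) = Pow(Add(Mul(Pow(-10, -1), Add(-6, -10)), Mul(Mul(-2, 4), Mul(-5, 0))), 2) = Pow(Add(Mul(Rational(-1, 10), -16), Mul(-8, 0)), 2) = Pow(Add(Rational(8, 5), 0), 2) = Pow(Rational(8, 5), 2) = Rational(64, 25)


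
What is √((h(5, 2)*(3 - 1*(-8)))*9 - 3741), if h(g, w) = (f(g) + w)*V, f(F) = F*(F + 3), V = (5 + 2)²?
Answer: √200001 ≈ 447.21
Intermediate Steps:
V = 49 (V = 7² = 49)
f(F) = F*(3 + F)
h(g, w) = 49*w + 49*g*(3 + g) (h(g, w) = (g*(3 + g) + w)*49 = (w + g*(3 + g))*49 = 49*w + 49*g*(3 + g))
√((h(5, 2)*(3 - 1*(-8)))*9 - 3741) = √(((49*2 + 49*5*(3 + 5))*(3 - 1*(-8)))*9 - 3741) = √(((98 + 49*5*8)*(3 + 8))*9 - 3741) = √(((98 + 1960)*11)*9 - 3741) = √((2058*11)*9 - 3741) = √(22638*9 - 3741) = √(203742 - 3741) = √200001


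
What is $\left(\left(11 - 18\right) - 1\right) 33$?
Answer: $-264$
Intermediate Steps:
$\left(\left(11 - 18\right) - 1\right) 33 = \left(-7 - 1\right) 33 = \left(-8\right) 33 = -264$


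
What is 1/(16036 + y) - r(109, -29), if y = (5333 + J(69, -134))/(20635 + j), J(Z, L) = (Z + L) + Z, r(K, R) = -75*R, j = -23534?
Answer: -101100580826/46483027 ≈ -2175.0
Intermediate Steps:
J(Z, L) = L + 2*Z (J(Z, L) = (L + Z) + Z = L + 2*Z)
y = -5337/2899 (y = (5333 + (-134 + 2*69))/(20635 - 23534) = (5333 + (-134 + 138))/(-2899) = (5333 + 4)*(-1/2899) = 5337*(-1/2899) = -5337/2899 ≈ -1.8410)
1/(16036 + y) - r(109, -29) = 1/(16036 - 5337/2899) - (-75)*(-29) = 1/(46483027/2899) - 1*2175 = 2899/46483027 - 2175 = -101100580826/46483027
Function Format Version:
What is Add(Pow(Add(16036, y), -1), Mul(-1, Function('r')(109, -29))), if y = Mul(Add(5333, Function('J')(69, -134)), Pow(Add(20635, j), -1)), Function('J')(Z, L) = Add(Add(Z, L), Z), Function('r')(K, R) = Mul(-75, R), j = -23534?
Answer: Rational(-101100580826, 46483027) ≈ -2175.0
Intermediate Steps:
Function('J')(Z, L) = Add(L, Mul(2, Z)) (Function('J')(Z, L) = Add(Add(L, Z), Z) = Add(L, Mul(2, Z)))
y = Rational(-5337, 2899) (y = Mul(Add(5333, Add(-134, Mul(2, 69))), Pow(Add(20635, -23534), -1)) = Mul(Add(5333, Add(-134, 138)), Pow(-2899, -1)) = Mul(Add(5333, 4), Rational(-1, 2899)) = Mul(5337, Rational(-1, 2899)) = Rational(-5337, 2899) ≈ -1.8410)
Add(Pow(Add(16036, y), -1), Mul(-1, Function('r')(109, -29))) = Add(Pow(Add(16036, Rational(-5337, 2899)), -1), Mul(-1, Mul(-75, -29))) = Add(Pow(Rational(46483027, 2899), -1), Mul(-1, 2175)) = Add(Rational(2899, 46483027), -2175) = Rational(-101100580826, 46483027)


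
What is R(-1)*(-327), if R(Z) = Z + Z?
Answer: 654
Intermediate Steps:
R(Z) = 2*Z
R(-1)*(-327) = (2*(-1))*(-327) = -2*(-327) = 654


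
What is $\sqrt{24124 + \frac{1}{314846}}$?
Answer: $\frac{\sqrt{2391363961959630}}{314846} \approx 155.32$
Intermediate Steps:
$\sqrt{24124 + \frac{1}{314846}} = \sqrt{\frac{7595344905}{314846}} = \frac{\sqrt{2391363961959630}}{314846}$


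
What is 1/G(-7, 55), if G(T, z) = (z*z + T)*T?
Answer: -1/21126 ≈ -4.7335e-5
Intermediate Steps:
G(T, z) = T*(T + z**2) (G(T, z) = (z**2 + T)*T = (T + z**2)*T = T*(T + z**2))
1/G(-7, 55) = 1/(-7*(-7 + 55**2)) = 1/(-7*(-7 + 3025)) = 1/(-7*3018) = 1/(-21126) = -1/21126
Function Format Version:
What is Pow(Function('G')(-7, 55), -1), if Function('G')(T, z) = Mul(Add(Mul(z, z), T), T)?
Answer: Rational(-1, 21126) ≈ -4.7335e-5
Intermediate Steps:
Function('G')(T, z) = Mul(T, Add(T, Pow(z, 2))) (Function('G')(T, z) = Mul(Add(Pow(z, 2), T), T) = Mul(Add(T, Pow(z, 2)), T) = Mul(T, Add(T, Pow(z, 2))))
Pow(Function('G')(-7, 55), -1) = Pow(Mul(-7, Add(-7, Pow(55, 2))), -1) = Pow(Mul(-7, Add(-7, 3025)), -1) = Pow(Mul(-7, 3018), -1) = Pow(-21126, -1) = Rational(-1, 21126)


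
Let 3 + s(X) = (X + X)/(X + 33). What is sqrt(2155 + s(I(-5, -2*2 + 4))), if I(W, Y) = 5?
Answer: sqrt(776967)/19 ≈ 46.393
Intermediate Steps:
s(X) = -3 + 2*X/(33 + X) (s(X) = -3 + (X + X)/(X + 33) = -3 + (2*X)/(33 + X) = -3 + 2*X/(33 + X))
sqrt(2155 + s(I(-5, -2*2 + 4))) = sqrt(2155 + (-99 - 1*5)/(33 + 5)) = sqrt(2155 + (-99 - 5)/38) = sqrt(2155 + (1/38)*(-104)) = sqrt(2155 - 52/19) = sqrt(40893/19) = sqrt(776967)/19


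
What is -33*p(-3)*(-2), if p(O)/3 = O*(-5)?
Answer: 2970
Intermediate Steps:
p(O) = -15*O (p(O) = 3*(O*(-5)) = 3*(-5*O) = -15*O)
-33*p(-3)*(-2) = -(-495)*(-3)*(-2) = -33*45*(-2) = -1485*(-2) = 2970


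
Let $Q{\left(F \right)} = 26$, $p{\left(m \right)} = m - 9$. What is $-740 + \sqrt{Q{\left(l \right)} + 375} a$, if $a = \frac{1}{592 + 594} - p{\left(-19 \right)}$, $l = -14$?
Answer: $-740 + \frac{33209 \sqrt{401}}{1186} \approx -179.28$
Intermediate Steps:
$p{\left(m \right)} = -9 + m$ ($p{\left(m \right)} = m - 9 = -9 + m$)
$a = \frac{33209}{1186}$ ($a = \frac{1}{592 + 594} - \left(-9 - 19\right) = \frac{1}{1186} - -28 = \frac{1}{1186} + 28 = \frac{33209}{1186} \approx 28.001$)
$-740 + \sqrt{Q{\left(l \right)} + 375} a = -740 + \sqrt{26 + 375} \cdot \frac{33209}{1186} = -740 + \sqrt{401} \cdot \frac{33209}{1186} = -740 + \frac{33209 \sqrt{401}}{1186}$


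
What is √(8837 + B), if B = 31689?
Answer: √40526 ≈ 201.31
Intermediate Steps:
√(8837 + B) = √(8837 + 31689) = √40526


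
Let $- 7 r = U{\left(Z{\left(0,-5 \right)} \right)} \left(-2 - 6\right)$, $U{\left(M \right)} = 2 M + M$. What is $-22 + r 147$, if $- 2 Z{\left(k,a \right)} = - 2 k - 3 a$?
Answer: $-3802$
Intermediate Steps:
$Z{\left(k,a \right)} = k + \frac{3 a}{2}$ ($Z{\left(k,a \right)} = - \frac{- 2 k - 3 a}{2} = - \frac{- 3 a - 2 k}{2} = k + \frac{3 a}{2}$)
$U{\left(M \right)} = 3 M$
$r = - \frac{180}{7}$ ($r = - \frac{3 \left(0 + \frac{3}{2} \left(-5\right)\right) \left(-2 - 6\right)}{7} = - \frac{3 \left(0 - \frac{15}{2}\right) \left(-2 - 6\right)}{7} = - \frac{3 \left(- \frac{15}{2}\right) \left(-8\right)}{7} = - \frac{\left(- \frac{45}{2}\right) \left(-8\right)}{7} = \left(- \frac{1}{7}\right) 180 = - \frac{180}{7} \approx -25.714$)
$-22 + r 147 = -22 - 3780 = -3802$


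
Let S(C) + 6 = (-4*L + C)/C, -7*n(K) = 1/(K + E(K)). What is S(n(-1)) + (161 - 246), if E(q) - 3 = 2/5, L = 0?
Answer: -90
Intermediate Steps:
E(q) = 17/5 (E(q) = 3 + 2/5 = 17/5)
n(K) = -1/(7*(17/5 + K)) (n(K) = -1/(7*(K + 17/5)) = -1/(7*(17/5 + K)))
S(C) = -5 (S(C) = -6 + (-4*0 + C)/C = -6 + (0 + C)/C = -6 + C/C = -6 + 1 = -5)
S(n(-1)) + (161 - 246) = -5 + (161 - 246) = -5 - 85 = -90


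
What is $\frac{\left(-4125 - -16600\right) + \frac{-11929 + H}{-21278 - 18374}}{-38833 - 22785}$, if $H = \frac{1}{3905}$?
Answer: $- \frac{482922201561}{2385249108770} \approx -0.20246$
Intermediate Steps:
$H = \frac{1}{3905} \approx 0.00025608$
$\frac{\left(-4125 - -16600\right) + \frac{-11929 + H}{-21278 - 18374}}{-38833 - 22785} = \frac{\left(-4125 - -16600\right) + \frac{-11929 + \frac{1}{3905}}{-21278 - 18374}}{-38833 - 22785} = \frac{\left(-4125 + 16600\right) - \frac{46582744}{3905 \left(-39652\right)}}{-61618} = \left(12475 - - \frac{11645686}{38710265}\right) \left(- \frac{1}{61618}\right) = \left(12475 + \frac{11645686}{38710265}\right) \left(- \frac{1}{61618}\right) = \frac{482922201561}{38710265} \left(- \frac{1}{61618}\right) = - \frac{482922201561}{2385249108770}$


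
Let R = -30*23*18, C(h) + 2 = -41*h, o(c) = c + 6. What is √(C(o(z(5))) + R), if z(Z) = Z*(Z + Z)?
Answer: I*√14718 ≈ 121.32*I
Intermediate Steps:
z(Z) = 2*Z² (z(Z) = Z*(2*Z) = 2*Z²)
o(c) = 6 + c
C(h) = -2 - 41*h
R = -12420 (R = -690*18 = -12420)
√(C(o(z(5))) + R) = √((-2 - 41*(6 + 2*5²)) - 12420) = √((-2 - 41*(6 + 2*25)) - 12420) = √((-2 - 41*(6 + 50)) - 12420) = √((-2 - 41*56) - 12420) = √((-2 - 2296) - 12420) = √(-2298 - 12420) = √(-14718) = I*√14718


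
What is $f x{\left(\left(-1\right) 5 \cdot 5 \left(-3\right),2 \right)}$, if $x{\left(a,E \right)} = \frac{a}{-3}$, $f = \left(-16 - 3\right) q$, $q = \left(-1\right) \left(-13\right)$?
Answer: $6175$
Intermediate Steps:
$q = 13$
$f = -247$ ($f = \left(-16 - 3\right) 13 = \left(-19\right) 13 = -247$)
$x{\left(a,E \right)} = - \frac{a}{3}$ ($x{\left(a,E \right)} = a \left(- \frac{1}{3}\right) = - \frac{a}{3}$)
$f x{\left(\left(-1\right) 5 \cdot 5 \left(-3\right),2 \right)} = - 247 \left(- \frac{\left(-1\right) 5 \cdot 5 \left(-3\right)}{3}\right) = - 247 \left(- \frac{\left(-5\right) \left(-15\right)}{3}\right) = - 247 \left(\left(- \frac{1}{3}\right) 75\right) = \left(-247\right) \left(-25\right) = 6175$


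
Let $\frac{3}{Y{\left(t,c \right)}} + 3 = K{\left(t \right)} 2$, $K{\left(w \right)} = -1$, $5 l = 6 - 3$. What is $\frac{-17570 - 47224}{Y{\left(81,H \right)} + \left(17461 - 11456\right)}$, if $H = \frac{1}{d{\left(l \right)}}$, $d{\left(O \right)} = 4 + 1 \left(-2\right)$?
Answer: $- \frac{161985}{15011} \approx -10.791$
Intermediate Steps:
$l = \frac{3}{5}$ ($l = \frac{6 - 3}{5} = \frac{1}{5} \cdot 3 = \frac{3}{5} \approx 0.6$)
$d{\left(O \right)} = 2$ ($d{\left(O \right)} = 4 - 2 = 2$)
$H = \frac{1}{2} \approx 0.5$
$Y{\left(t,c \right)} = - \frac{3}{5}$ ($Y{\left(t,c \right)} = \frac{3}{-3 - 2} = \frac{3}{-5} = 3 \left(- \frac{1}{5}\right) = - \frac{3}{5}$)
$\frac{-17570 - 47224}{Y{\left(81,H \right)} + \left(17461 - 11456\right)} = \frac{-17570 - 47224}{- \frac{3}{5} + \left(17461 - 11456\right)} = - \frac{64794}{- \frac{3}{5} + 6005} = - \frac{64794}{\frac{30022}{5}} = \left(-64794\right) \frac{5}{30022} = - \frac{161985}{15011}$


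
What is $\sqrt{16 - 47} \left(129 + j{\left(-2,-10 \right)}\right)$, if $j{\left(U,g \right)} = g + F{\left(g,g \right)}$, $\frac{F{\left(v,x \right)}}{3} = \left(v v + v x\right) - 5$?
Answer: $704 i \sqrt{31} \approx 3919.7 i$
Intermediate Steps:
$F{\left(v,x \right)} = -15 + 3 v^{2} + 3 v x$ ($F{\left(v,x \right)} = 3 \left(\left(v v + v x\right) - 5\right) = 3 \left(\left(v^{2} + v x\right) - 5\right) = 3 \left(-5 + v^{2} + v x\right) = -15 + 3 v^{2} + 3 v x$)
$j{\left(U,g \right)} = -15 + g + 6 g^{2}$ ($j{\left(U,g \right)} = g + \left(-15 + 3 g^{2} + 3 g g\right) = g + \left(-15 + 3 g^{2} + 3 g^{2}\right) = g + \left(-15 + 6 g^{2}\right) = -15 + g + 6 g^{2}$)
$\sqrt{16 - 47} \left(129 + j{\left(-2,-10 \right)}\right) = \sqrt{16 - 47} \left(129 - \left(25 - 600\right)\right) = \sqrt{-31} \left(129 - -575\right) = i \sqrt{31} \left(129 - -575\right) = i \sqrt{31} \left(129 + 575\right) = i \sqrt{31} \cdot 704 = 704 i \sqrt{31}$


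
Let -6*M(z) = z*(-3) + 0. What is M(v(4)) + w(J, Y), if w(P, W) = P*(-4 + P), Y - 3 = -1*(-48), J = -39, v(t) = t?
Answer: 1679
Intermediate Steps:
Y = 51 (Y = 3 - 1*(-48) = 3 + 48 = 51)
M(z) = z/2 (M(z) = -(z*(-3) + 0)/6 = -(-3*z + 0)/6 = -(-1)*z/2 = z/2)
M(v(4)) + w(J, Y) = (½)*4 - 39*(-4 - 39) = 2 - 39*(-43) = 2 + 1677 = 1679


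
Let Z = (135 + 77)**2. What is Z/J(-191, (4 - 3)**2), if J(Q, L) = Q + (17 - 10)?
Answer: -5618/23 ≈ -244.26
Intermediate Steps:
J(Q, L) = 7 + Q (J(Q, L) = Q + 7 = 7 + Q)
Z = 44944 (Z = 212**2 = 44944)
Z/J(-191, (4 - 3)**2) = 44944/(7 - 191) = 44944/(-184) = 44944*(-1/184) = -5618/23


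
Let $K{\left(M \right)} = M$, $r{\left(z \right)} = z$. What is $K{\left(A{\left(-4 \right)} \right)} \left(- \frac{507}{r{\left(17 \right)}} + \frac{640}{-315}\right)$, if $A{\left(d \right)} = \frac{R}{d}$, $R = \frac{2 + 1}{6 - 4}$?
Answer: $\frac{34117}{2856} \approx 11.946$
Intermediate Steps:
$R = \frac{3}{2} \approx 1.5$
$A{\left(d \right)} = \frac{3}{2 d}$
$K{\left(A{\left(-4 \right)} \right)} \left(- \frac{507}{r{\left(17 \right)}} + \frac{640}{-315}\right) = \frac{3}{2 \left(-4\right)} \left(- \frac{507}{17} + \frac{640}{-315}\right) = \frac{3}{2} \left(- \frac{1}{4}\right) \left(\left(-507\right) \frac{1}{17} + 640 \left(- \frac{1}{315}\right)\right) = - \frac{3 \left(- \frac{507}{17} - \frac{128}{63}\right)}{8} = \left(- \frac{3}{8}\right) \left(- \frac{34117}{1071}\right) = \frac{34117}{2856}$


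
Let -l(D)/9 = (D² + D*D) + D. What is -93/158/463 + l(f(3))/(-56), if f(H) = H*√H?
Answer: 8886909/1024156 + 27*√3/56 ≈ 9.5124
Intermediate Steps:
f(H) = H^(3/2)
l(D) = -18*D² - 9*D (l(D) = -9*((D² + D*D) + D) = -9*((D² + D²) + D) = -9*(2*D² + D) = -9*(D + 2*D²) = -18*D² - 9*D)
-93/158/463 + l(f(3))/(-56) = -93/158/463 - 9*3^(3/2)*(1 + 2*3^(3/2))/(-56) = -93*1/158*(1/463) - 9*3*√3*(1 + 2*(3*√3))*(-1/56) = -93/158*1/463 - 9*3*√3*(1 + 6*√3)*(-1/56) = -93/73154 - 27*√3*(1 + 6*√3)*(-1/56) = -93/73154 + 27*√3*(1 + 6*√3)/56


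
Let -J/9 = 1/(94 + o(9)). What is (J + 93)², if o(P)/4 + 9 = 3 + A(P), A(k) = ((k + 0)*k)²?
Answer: 5988753579249/692426596 ≈ 8648.9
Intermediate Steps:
A(k) = k⁴ (A(k) = (k*k)² = (k²)² = k⁴)
o(P) = -24 + 4*P⁴ (o(P) = -36 + 4*(3 + P⁴) = -36 + (12 + 4*P⁴) = -24 + 4*P⁴)
J = -9/26314 (J = -9/(94 + (-24 + 4*9⁴)) = -9/(94 + (-24 + 4*6561)) = -9/(94 + (-24 + 26244)) = -9/(94 + 26220) = -9/26314 ≈ -0.00034202)
(J + 93)² = (-9/26314 + 93)² = (2447193/26314)² = 5988753579249/692426596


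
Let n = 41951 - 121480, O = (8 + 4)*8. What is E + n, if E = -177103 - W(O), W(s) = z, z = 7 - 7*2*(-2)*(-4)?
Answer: -256527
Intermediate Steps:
O = 96 (O = 12*8 = 96)
n = -79529
z = -105 (z = 7 - (-28)*(-4) = 7 - 7*16 = 7 - 112 = -105)
W(s) = -105
E = -176998 (E = -177103 - 1*(-105) = -177103 + 105 = -176998)
E + n = -176998 - 79529 = -256527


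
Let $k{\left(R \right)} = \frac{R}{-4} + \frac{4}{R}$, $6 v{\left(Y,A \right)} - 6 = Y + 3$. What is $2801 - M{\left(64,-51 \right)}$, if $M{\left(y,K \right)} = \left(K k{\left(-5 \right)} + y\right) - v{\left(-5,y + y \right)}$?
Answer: $\frac{165637}{60} \approx 2760.6$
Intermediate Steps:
$v{\left(Y,A \right)} = \frac{3}{2} + \frac{Y}{6}$ ($v{\left(Y,A \right)} = 1 + \frac{Y + 3}{6} = 1 + \frac{3 + Y}{6} = 1 + \left(\frac{1}{2} + \frac{Y}{6}\right) = \frac{3}{2} + \frac{Y}{6}$)
$k{\left(R \right)} = \frac{4}{R} - \frac{R}{4}$ ($k{\left(R \right)} = R \left(- \frac{1}{4}\right) + \frac{4}{R} = - \frac{R}{4} + \frac{4}{R} = \frac{4}{R} - \frac{R}{4}$)
$M{\left(y,K \right)} = - \frac{2}{3} + y + \frac{9 K}{20}$ ($M{\left(y,K \right)} = \left(K \left(\frac{4}{-5} - - \frac{5}{4}\right) + y\right) - \left(\frac{3}{2} + \frac{1}{6} \left(-5\right)\right) = \left(K \left(4 \left(- \frac{1}{5}\right) + \frac{5}{4}\right) + y\right) - \left(\frac{3}{2} - \frac{5}{6}\right) = \left(K \left(- \frac{4}{5} + \frac{5}{4}\right) + y\right) - \frac{2}{3} = \left(K \frac{9}{20} + y\right) - \frac{2}{3} = \left(\frac{9 K}{20} + y\right) - \frac{2}{3} = \left(y + \frac{9 K}{20}\right) - \frac{2}{3} = - \frac{2}{3} + y + \frac{9 K}{20}$)
$2801 - M{\left(64,-51 \right)} = 2801 - \left(- \frac{2}{3} + 64 + \frac{9}{20} \left(-51\right)\right) = 2801 - \left(- \frac{2}{3} + 64 - \frac{459}{20}\right) = 2801 - \frac{2423}{60} = \frac{165637}{60}$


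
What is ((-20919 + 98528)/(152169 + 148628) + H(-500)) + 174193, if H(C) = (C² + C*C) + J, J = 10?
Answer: 28971188200/42971 ≈ 6.7420e+5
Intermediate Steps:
H(C) = 10 + 2*C² (H(C) = (C² + C*C) + 10 = (C² + C²) + 10 = 2*C² + 10 = 10 + 2*C²)
((-20919 + 98528)/(152169 + 148628) + H(-500)) + 174193 = ((-20919 + 98528)/(152169 + 148628) + (10 + 2*(-500)²)) + 174193 = (77609/300797 + (10 + 2*250000)) + 174193 = (77609*(1/300797) + (10 + 500000)) + 174193 = (11087/42971 + 500010) + 174193 = 21485940797/42971 + 174193 = 28971188200/42971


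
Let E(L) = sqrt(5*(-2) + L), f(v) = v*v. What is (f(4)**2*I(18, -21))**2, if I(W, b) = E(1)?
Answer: -589824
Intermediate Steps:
f(v) = v**2
E(L) = sqrt(-10 + L)
I(W, b) = 3*I (I(W, b) = sqrt(-10 + 1) = sqrt(-9) = 3*I)
(f(4)**2*I(18, -21))**2 = ((4**2)**2*(3*I))**2 = (16**2*(3*I))**2 = (256*(3*I))**2 = (768*I)**2 = -589824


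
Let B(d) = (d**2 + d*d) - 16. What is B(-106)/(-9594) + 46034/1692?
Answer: 3737543/150306 ≈ 24.866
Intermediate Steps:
B(d) = -16 + 2*d**2 (B(d) = (d**2 + d**2) - 16 = 2*d**2 - 16 = -16 + 2*d**2)
B(-106)/(-9594) + 46034/1692 = (-16 + 2*(-106)**2)/(-9594) + 46034/1692 = (-16 + 2*11236)*(-1/9594) + 46034*(1/1692) = (-16 + 22472)*(-1/9594) + 23017/846 = 22456*(-1/9594) + 23017/846 = -11228/4797 + 23017/846 = 3737543/150306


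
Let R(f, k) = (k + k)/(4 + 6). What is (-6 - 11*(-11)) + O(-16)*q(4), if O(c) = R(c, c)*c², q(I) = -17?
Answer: 70207/5 ≈ 14041.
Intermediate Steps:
R(f, k) = k/5 (R(f, k) = (2*k)/10 = (2*k)*(⅒) = k/5)
O(c) = c³/5 (O(c) = (c/5)*c² = c³/5)
(-6 - 11*(-11)) + O(-16)*q(4) = (-6 - 11*(-11)) + ((⅕)*(-16)³)*(-17) = (-6 + 121) + ((⅕)*(-4096))*(-17) = 115 - 4096/5*(-17) = 115 + 69632/5 = 70207/5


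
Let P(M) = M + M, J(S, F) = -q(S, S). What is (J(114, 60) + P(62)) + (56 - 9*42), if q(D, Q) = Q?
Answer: -312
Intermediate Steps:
J(S, F) = -S
P(M) = 2*M
(J(114, 60) + P(62)) + (56 - 9*42) = (-1*114 + 2*62) + (56 - 9*42) = (-114 + 124) + (56 - 378) = 10 - 322 = -312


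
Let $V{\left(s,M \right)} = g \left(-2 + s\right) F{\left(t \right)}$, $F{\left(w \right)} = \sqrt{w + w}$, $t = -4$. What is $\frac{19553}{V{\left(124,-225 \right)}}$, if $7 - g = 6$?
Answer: $- \frac{19553 i \sqrt{2}}{488} \approx - 56.664 i$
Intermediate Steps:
$F{\left(w \right)} = \sqrt{2} \sqrt{w}$ ($F{\left(w \right)} = \sqrt{2 w} = \sqrt{2} \sqrt{w}$)
$g = 1$ ($g = 7 - 6 = 1$)
$V{\left(s,M \right)} = 2 i \sqrt{2} \left(-2 + s\right)$ ($V{\left(s,M \right)} = 1 \left(-2 + s\right) \sqrt{2} \sqrt{-4} = \left(-2 + s\right) \sqrt{2} \cdot 2 i = \left(-2 + s\right) 2 i \sqrt{2} = 2 i \sqrt{2} \left(-2 + s\right)$)
$\frac{19553}{V{\left(124,-225 \right)}} = \frac{19553}{2 i \sqrt{2} \left(-2 + 124\right)} = \frac{19553}{2 i \sqrt{2} \cdot 122} = \frac{19553}{244 i \sqrt{2}} = 19553 \left(- \frac{i \sqrt{2}}{488}\right) = - \frac{19553 i \sqrt{2}}{488}$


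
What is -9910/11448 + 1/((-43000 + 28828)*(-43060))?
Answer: -251980875823/291087494640 ≈ -0.86565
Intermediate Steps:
-9910/11448 + 1/((-43000 + 28828)*(-43060)) = -9910*1/11448 - 1/43060/(-14172) = -4955/5724 - 1/14172*(-1/43060) = -4955/5724 + 1/610246320 = -251980875823/291087494640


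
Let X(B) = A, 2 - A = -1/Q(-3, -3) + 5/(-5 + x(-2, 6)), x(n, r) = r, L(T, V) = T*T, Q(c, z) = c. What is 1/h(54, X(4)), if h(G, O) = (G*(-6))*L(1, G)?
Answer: -1/324 ≈ -0.0030864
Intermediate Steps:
L(T, V) = T**2
A = -10/3 (A = 2 - (-1/(-3) + 5/(-5 + 6)) = 2 - (-1*(-1/3) + 5/1) = 2 - (1/3 + 5*1) = 2 - (1/3 + 5) = 2 - 1*16/3 = 2 - 16/3 = -10/3 ≈ -3.3333)
X(B) = -10/3
h(G, O) = -6*G (h(G, O) = (G*(-6))*1**2 = -6*G*1 = -6*G)
1/h(54, X(4)) = 1/(-6*54) = 1/(-324) = -1/324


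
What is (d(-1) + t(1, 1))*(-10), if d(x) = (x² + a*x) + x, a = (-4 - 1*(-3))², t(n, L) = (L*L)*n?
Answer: 0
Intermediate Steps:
t(n, L) = n*L² (t(n, L) = L²*n = n*L²)
a = 1 (a = (-4 + 3)² = (-1)² = 1)
d(x) = x² + 2*x (d(x) = (x² + 1*x) + x = (x² + x) + x = (x + x²) + x = x² + 2*x)
(d(-1) + t(1, 1))*(-10) = (-(2 - 1) + 1*1²)*(-10) = (-1*1 + 1*1)*(-10) = (-1 + 1)*(-10) = 0*(-10) = 0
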